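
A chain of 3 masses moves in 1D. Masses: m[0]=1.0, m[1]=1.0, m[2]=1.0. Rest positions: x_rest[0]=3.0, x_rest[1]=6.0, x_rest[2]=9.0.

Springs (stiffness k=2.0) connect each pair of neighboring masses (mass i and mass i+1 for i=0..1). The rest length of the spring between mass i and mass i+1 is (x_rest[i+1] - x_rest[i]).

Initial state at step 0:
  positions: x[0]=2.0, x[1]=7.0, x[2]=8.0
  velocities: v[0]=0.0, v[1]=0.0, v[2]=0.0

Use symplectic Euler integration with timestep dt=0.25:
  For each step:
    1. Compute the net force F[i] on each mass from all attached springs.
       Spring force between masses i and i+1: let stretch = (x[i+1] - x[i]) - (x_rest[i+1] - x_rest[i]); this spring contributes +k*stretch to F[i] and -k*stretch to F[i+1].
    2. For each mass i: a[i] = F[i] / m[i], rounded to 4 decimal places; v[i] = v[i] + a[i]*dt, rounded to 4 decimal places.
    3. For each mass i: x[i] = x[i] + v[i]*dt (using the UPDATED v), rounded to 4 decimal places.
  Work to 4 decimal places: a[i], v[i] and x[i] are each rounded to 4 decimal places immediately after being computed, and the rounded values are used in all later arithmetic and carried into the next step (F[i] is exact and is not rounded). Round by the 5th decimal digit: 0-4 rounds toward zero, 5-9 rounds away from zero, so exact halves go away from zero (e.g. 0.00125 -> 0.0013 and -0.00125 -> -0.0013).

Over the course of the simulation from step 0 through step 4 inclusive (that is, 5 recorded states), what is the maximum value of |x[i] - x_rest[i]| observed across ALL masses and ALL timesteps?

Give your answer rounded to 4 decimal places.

Step 0: x=[2.0000 7.0000 8.0000] v=[0.0000 0.0000 0.0000]
Step 1: x=[2.2500 6.5000 8.2500] v=[1.0000 -2.0000 1.0000]
Step 2: x=[2.6563 5.6875 8.6563] v=[1.6250 -3.2500 1.6250]
Step 3: x=[3.0665 4.8672 9.0665] v=[1.6406 -3.2812 1.6406]
Step 4: x=[3.3268 4.3467 9.3268] v=[1.0410 -2.0819 1.0410]
Max displacement = 1.6533

Answer: 1.6533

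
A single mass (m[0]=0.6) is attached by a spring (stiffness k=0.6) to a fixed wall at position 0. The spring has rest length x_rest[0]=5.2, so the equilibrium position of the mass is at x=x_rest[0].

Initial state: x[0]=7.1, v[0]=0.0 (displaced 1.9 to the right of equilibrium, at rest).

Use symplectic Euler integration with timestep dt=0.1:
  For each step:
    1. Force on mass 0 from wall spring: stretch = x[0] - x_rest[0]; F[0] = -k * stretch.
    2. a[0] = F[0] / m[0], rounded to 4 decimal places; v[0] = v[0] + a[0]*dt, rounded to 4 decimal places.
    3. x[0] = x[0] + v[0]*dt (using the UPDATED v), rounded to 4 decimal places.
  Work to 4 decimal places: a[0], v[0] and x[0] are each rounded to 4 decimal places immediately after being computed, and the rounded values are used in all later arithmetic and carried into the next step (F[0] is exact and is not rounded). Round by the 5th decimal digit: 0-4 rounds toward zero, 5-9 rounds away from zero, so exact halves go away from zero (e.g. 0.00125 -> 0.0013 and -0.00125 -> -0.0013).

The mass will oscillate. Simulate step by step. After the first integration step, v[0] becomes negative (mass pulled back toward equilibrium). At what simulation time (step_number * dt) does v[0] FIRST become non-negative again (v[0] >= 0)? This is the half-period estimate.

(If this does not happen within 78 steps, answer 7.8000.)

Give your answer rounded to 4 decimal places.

Step 0: x=[7.1000] v=[0.0000]
Step 1: x=[7.0810] v=[-0.1900]
Step 2: x=[7.0432] v=[-0.3781]
Step 3: x=[6.9870] v=[-0.5624]
Step 4: x=[6.9129] v=[-0.7411]
Step 5: x=[6.8217] v=[-0.9124]
Step 6: x=[6.7142] v=[-1.0746]
Step 7: x=[6.5916] v=[-1.2260]
Step 8: x=[6.4551] v=[-1.3652]
Step 9: x=[6.3060] v=[-1.4907]
Step 10: x=[6.1459] v=[-1.6013]
Step 11: x=[5.9763] v=[-1.6959]
Step 12: x=[5.7990] v=[-1.7735]
Step 13: x=[5.6157] v=[-1.8334]
Step 14: x=[5.4282] v=[-1.8750]
Step 15: x=[5.2384] v=[-1.8978]
Step 16: x=[5.0482] v=[-1.9016]
Step 17: x=[4.8596] v=[-1.8864]
Step 18: x=[4.6744] v=[-1.8524]
Step 19: x=[4.4944] v=[-1.7998]
Step 20: x=[4.3215] v=[-1.7292]
Step 21: x=[4.1574] v=[-1.6414]
Step 22: x=[4.0037] v=[-1.5371]
Step 23: x=[3.8620] v=[-1.4175]
Step 24: x=[3.7336] v=[-1.2837]
Step 25: x=[3.6199] v=[-1.1371]
Step 26: x=[3.5220] v=[-0.9791]
Step 27: x=[3.4409] v=[-0.8113]
Step 28: x=[3.3774] v=[-0.6354]
Step 29: x=[3.3321] v=[-0.4531]
Step 30: x=[3.3055] v=[-0.2663]
Step 31: x=[3.2978] v=[-0.0769]
Step 32: x=[3.3091] v=[0.1133]
First v>=0 after going negative at step 32, time=3.2000

Answer: 3.2000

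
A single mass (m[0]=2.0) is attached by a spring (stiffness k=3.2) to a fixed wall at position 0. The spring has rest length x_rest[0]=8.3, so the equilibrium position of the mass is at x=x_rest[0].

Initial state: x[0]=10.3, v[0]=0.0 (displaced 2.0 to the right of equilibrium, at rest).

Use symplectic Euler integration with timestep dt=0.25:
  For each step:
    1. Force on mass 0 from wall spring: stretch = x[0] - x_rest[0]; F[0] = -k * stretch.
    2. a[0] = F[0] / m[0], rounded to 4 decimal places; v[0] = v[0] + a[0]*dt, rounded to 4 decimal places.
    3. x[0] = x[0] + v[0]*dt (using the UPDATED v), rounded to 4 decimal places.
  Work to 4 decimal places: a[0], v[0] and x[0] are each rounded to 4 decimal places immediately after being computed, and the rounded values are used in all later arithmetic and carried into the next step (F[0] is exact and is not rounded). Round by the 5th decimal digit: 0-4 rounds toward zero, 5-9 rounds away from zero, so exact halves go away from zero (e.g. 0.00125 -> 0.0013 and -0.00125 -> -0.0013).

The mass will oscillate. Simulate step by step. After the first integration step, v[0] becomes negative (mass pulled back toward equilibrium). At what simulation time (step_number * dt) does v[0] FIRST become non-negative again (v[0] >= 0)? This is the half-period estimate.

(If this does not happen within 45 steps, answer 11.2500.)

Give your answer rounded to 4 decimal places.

Answer: 2.5000

Derivation:
Step 0: x=[10.3000] v=[0.0000]
Step 1: x=[10.1000] v=[-0.8000]
Step 2: x=[9.7200] v=[-1.5200]
Step 3: x=[9.1980] v=[-2.0880]
Step 4: x=[8.5862] v=[-2.4472]
Step 5: x=[7.9458] v=[-2.5617]
Step 6: x=[7.3408] v=[-2.4200]
Step 7: x=[6.8317] v=[-2.0363]
Step 8: x=[6.4695] v=[-1.4490]
Step 9: x=[6.2903] v=[-0.7168]
Step 10: x=[6.3121] v=[0.0871]
First v>=0 after going negative at step 10, time=2.5000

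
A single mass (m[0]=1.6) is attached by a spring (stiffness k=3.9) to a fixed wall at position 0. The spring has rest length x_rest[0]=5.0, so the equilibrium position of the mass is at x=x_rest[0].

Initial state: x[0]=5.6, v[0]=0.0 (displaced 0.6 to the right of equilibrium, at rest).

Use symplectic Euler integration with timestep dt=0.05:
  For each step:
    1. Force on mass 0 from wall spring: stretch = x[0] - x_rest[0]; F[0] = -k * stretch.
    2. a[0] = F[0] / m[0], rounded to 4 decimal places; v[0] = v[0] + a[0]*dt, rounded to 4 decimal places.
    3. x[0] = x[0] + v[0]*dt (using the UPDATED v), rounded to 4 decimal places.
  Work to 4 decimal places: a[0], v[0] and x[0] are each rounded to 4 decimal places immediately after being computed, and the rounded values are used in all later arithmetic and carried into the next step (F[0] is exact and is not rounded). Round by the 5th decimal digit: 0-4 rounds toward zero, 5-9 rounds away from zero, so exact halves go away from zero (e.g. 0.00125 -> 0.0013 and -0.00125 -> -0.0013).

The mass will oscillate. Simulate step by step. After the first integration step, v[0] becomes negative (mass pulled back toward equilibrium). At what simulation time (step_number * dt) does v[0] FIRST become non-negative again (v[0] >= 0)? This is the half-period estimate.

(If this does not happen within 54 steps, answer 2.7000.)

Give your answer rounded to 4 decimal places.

Step 0: x=[5.6000] v=[0.0000]
Step 1: x=[5.5963] v=[-0.0731]
Step 2: x=[5.5890] v=[-0.1458]
Step 3: x=[5.5781] v=[-0.2176]
Step 4: x=[5.5637] v=[-0.2881]
Step 5: x=[5.5459] v=[-0.3568]
Step 6: x=[5.5247] v=[-0.4233]
Step 7: x=[5.5003] v=[-0.4873]
Step 8: x=[5.4729] v=[-0.5483]
Step 9: x=[5.4426] v=[-0.6059]
Step 10: x=[5.4096] v=[-0.6598]
Step 11: x=[5.3741] v=[-0.7097]
Step 12: x=[5.3363] v=[-0.7553]
Step 13: x=[5.2965] v=[-0.7963]
Step 14: x=[5.2549] v=[-0.8324]
Step 15: x=[5.2117] v=[-0.8635]
Step 16: x=[5.1672] v=[-0.8893]
Step 17: x=[5.1217] v=[-0.9097]
Step 18: x=[5.0755] v=[-0.9245]
Step 19: x=[5.0288] v=[-0.9337]
Step 20: x=[4.9819] v=[-0.9372]
Step 21: x=[4.9352] v=[-0.9350]
Step 22: x=[4.8888] v=[-0.9271]
Step 23: x=[4.8431] v=[-0.9135]
Step 24: x=[4.7984] v=[-0.8944]
Step 25: x=[4.7549] v=[-0.8698]
Step 26: x=[4.7129] v=[-0.8399]
Step 27: x=[4.6727] v=[-0.8049]
Step 28: x=[4.6345] v=[-0.7650]
Step 29: x=[4.5985] v=[-0.7205]
Step 30: x=[4.5649] v=[-0.6716]
Step 31: x=[4.5340] v=[-0.6186]
Step 32: x=[4.5059] v=[-0.5618]
Step 33: x=[4.4808] v=[-0.5016]
Step 34: x=[4.4589] v=[-0.4383]
Step 35: x=[4.4403] v=[-0.3724]
Step 36: x=[4.4251] v=[-0.3042]
Step 37: x=[4.4134] v=[-0.2341]
Step 38: x=[4.4053] v=[-0.1626]
Step 39: x=[4.4008] v=[-0.0901]
Step 40: x=[4.3999] v=[-0.0171]
Step 41: x=[4.4027] v=[0.0560]
First v>=0 after going negative at step 41, time=2.0500

Answer: 2.0500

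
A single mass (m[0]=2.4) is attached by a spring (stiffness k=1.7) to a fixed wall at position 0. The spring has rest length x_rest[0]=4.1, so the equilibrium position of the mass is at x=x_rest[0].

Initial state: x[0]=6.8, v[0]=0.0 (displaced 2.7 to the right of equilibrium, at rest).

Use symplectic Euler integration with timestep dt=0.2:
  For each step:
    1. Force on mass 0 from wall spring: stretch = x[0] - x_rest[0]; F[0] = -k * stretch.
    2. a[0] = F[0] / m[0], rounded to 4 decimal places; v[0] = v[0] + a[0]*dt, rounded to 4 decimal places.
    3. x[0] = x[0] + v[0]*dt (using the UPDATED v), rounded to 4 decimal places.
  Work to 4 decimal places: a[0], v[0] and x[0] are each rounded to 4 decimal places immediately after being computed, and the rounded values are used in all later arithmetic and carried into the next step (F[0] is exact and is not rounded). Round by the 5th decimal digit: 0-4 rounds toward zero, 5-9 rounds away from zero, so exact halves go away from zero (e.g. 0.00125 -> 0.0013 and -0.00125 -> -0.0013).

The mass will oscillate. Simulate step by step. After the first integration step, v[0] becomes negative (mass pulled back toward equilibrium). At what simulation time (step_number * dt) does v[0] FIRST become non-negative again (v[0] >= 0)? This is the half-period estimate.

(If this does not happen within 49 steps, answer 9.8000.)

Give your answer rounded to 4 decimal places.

Step 0: x=[6.8000] v=[0.0000]
Step 1: x=[6.7235] v=[-0.3825]
Step 2: x=[6.5727] v=[-0.7542]
Step 3: x=[6.3518] v=[-1.1045]
Step 4: x=[6.0671] v=[-1.4235]
Step 5: x=[5.7267] v=[-1.7022]
Step 6: x=[5.3402] v=[-1.9326]
Step 7: x=[4.9185] v=[-2.1083]
Step 8: x=[4.4736] v=[-2.2243]
Step 9: x=[4.0182] v=[-2.2772]
Step 10: x=[3.5651] v=[-2.2656]
Step 11: x=[3.1271] v=[-2.1898]
Step 12: x=[2.7167] v=[-2.0520]
Step 13: x=[2.3455] v=[-1.8560]
Step 14: x=[2.0240] v=[-1.6074]
Step 15: x=[1.7613] v=[-1.3133]
Step 16: x=[1.5649] v=[-0.9820]
Step 17: x=[1.4403] v=[-0.6229]
Step 18: x=[1.3911] v=[-0.2461]
Step 19: x=[1.4186] v=[0.1377]
First v>=0 after going negative at step 19, time=3.8000

Answer: 3.8000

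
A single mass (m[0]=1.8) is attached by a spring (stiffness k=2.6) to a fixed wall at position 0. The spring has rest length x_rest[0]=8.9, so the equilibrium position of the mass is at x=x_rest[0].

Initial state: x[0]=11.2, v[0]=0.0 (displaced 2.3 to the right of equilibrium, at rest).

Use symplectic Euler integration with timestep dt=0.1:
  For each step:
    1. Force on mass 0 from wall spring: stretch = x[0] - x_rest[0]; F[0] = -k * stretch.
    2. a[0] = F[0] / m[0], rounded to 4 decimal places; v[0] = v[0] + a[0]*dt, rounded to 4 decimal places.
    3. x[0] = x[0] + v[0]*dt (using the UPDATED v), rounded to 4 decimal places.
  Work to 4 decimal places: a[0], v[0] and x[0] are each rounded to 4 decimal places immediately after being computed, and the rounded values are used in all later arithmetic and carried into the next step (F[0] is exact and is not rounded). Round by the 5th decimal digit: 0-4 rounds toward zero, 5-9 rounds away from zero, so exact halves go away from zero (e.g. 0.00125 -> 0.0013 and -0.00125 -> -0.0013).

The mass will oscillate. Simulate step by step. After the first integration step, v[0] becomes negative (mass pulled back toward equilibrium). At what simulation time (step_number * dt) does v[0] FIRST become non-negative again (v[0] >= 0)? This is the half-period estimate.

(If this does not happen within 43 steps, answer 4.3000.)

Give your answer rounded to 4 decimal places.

Answer: 2.7000

Derivation:
Step 0: x=[11.2000] v=[0.0000]
Step 1: x=[11.1668] v=[-0.3322]
Step 2: x=[11.1008] v=[-0.6596]
Step 3: x=[11.0031] v=[-0.9775]
Step 4: x=[10.8750] v=[-1.2813]
Step 5: x=[10.7183] v=[-1.5666]
Step 6: x=[10.5354] v=[-1.8292]
Step 7: x=[10.3289] v=[-2.0654]
Step 8: x=[10.1017] v=[-2.2718]
Step 9: x=[9.8572] v=[-2.4454]
Step 10: x=[9.5988] v=[-2.5837]
Step 11: x=[9.3303] v=[-2.6846]
Step 12: x=[9.0556] v=[-2.7468]
Step 13: x=[8.7787] v=[-2.7693]
Step 14: x=[8.5035] v=[-2.7518]
Step 15: x=[8.2341] v=[-2.6945]
Step 16: x=[7.9743] v=[-2.5983]
Step 17: x=[7.7278] v=[-2.4646]
Step 18: x=[7.4983] v=[-2.2953]
Step 19: x=[7.2890] v=[-2.0928]
Step 20: x=[7.1030] v=[-1.8601]
Step 21: x=[6.9430] v=[-1.6005]
Step 22: x=[6.8112] v=[-1.3178]
Step 23: x=[6.7096] v=[-1.0161]
Step 24: x=[6.6396] v=[-0.6997]
Step 25: x=[6.6023] v=[-0.3732]
Step 26: x=[6.5982] v=[-0.0413]
Step 27: x=[6.6273] v=[0.2912]
First v>=0 after going negative at step 27, time=2.7000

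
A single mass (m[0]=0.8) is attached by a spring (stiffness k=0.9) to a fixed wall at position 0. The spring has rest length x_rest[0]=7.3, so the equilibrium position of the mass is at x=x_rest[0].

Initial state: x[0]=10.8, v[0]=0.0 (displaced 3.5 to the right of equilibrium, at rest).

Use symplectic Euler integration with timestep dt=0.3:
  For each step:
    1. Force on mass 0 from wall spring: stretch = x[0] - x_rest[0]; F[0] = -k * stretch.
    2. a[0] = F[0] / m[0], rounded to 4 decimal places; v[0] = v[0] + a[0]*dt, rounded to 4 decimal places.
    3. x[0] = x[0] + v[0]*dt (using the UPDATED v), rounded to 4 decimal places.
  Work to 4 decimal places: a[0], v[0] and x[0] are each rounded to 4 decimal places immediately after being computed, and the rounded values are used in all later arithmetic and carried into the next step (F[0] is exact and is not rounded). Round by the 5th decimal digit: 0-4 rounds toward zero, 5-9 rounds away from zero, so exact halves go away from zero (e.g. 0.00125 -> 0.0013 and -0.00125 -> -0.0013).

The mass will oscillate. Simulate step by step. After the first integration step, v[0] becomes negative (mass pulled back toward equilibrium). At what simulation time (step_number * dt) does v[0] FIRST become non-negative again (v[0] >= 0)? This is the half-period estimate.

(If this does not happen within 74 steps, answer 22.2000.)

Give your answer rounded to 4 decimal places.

Answer: 3.0000

Derivation:
Step 0: x=[10.8000] v=[0.0000]
Step 1: x=[10.4456] v=[-1.1813]
Step 2: x=[9.7727] v=[-2.2429]
Step 3: x=[8.8495] v=[-3.0774]
Step 4: x=[7.7694] v=[-3.6004]
Step 5: x=[6.6418] v=[-3.7588]
Step 6: x=[5.5808] v=[-3.5367]
Step 7: x=[4.6939] v=[-2.9565]
Step 8: x=[4.0708] v=[-2.0769]
Step 9: x=[3.7747] v=[-0.9870]
Step 10: x=[3.8355] v=[0.2028]
First v>=0 after going negative at step 10, time=3.0000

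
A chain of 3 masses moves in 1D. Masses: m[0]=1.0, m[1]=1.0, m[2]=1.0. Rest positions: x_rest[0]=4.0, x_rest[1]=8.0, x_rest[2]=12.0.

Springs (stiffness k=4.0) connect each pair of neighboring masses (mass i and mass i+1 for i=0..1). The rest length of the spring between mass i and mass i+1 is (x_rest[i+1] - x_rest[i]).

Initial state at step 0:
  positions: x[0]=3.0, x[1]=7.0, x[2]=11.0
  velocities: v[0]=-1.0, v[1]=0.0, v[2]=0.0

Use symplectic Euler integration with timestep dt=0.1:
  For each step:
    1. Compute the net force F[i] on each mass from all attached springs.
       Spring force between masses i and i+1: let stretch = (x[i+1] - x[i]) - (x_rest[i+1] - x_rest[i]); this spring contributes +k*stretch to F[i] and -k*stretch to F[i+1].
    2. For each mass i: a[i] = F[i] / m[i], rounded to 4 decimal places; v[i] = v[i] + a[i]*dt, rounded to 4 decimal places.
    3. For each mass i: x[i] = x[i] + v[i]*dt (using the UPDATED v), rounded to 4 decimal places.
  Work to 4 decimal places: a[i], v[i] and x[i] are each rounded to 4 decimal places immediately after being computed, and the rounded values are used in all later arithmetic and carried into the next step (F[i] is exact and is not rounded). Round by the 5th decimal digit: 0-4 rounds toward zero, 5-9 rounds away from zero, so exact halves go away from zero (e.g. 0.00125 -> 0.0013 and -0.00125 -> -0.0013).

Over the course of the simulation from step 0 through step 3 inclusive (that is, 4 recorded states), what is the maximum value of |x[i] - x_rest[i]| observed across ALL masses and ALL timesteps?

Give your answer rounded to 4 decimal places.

Step 0: x=[3.0000 7.0000 11.0000] v=[-1.0000 0.0000 0.0000]
Step 1: x=[2.9000 7.0000 11.0000] v=[-1.0000 0.0000 0.0000]
Step 2: x=[2.8040 6.9960 11.0000] v=[-0.9600 -0.0400 0.0000]
Step 3: x=[2.7157 6.9845 10.9998] v=[-0.8832 -0.1152 -0.0016]
Max displacement = 1.2843

Answer: 1.2843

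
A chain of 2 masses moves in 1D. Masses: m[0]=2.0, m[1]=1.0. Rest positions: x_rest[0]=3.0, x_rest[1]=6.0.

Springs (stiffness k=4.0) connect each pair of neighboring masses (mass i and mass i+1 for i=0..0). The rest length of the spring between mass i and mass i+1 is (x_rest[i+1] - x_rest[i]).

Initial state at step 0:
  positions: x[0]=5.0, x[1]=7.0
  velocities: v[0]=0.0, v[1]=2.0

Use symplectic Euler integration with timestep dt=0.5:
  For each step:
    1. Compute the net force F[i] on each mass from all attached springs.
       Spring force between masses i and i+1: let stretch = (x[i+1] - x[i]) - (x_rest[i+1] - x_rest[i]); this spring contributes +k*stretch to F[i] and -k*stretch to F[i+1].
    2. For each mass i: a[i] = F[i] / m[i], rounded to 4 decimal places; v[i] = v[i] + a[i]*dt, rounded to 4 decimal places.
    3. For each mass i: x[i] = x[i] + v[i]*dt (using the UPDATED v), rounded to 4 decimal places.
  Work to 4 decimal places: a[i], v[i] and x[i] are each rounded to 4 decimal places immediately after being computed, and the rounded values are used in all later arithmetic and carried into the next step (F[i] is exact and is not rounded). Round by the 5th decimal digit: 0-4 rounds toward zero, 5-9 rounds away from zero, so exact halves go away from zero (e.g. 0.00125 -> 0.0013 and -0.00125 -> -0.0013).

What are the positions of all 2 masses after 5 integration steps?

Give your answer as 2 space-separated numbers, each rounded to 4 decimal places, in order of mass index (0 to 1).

Step 0: x=[5.0000 7.0000] v=[0.0000 2.0000]
Step 1: x=[4.5000 9.0000] v=[-1.0000 4.0000]
Step 2: x=[4.7500 9.5000] v=[0.5000 1.0000]
Step 3: x=[5.8750 8.2500] v=[2.2500 -2.5000]
Step 4: x=[6.6875 7.6250] v=[1.6250 -1.2500]
Step 5: x=[6.4688 9.0625] v=[-0.4375 2.8750]

Answer: 6.4688 9.0625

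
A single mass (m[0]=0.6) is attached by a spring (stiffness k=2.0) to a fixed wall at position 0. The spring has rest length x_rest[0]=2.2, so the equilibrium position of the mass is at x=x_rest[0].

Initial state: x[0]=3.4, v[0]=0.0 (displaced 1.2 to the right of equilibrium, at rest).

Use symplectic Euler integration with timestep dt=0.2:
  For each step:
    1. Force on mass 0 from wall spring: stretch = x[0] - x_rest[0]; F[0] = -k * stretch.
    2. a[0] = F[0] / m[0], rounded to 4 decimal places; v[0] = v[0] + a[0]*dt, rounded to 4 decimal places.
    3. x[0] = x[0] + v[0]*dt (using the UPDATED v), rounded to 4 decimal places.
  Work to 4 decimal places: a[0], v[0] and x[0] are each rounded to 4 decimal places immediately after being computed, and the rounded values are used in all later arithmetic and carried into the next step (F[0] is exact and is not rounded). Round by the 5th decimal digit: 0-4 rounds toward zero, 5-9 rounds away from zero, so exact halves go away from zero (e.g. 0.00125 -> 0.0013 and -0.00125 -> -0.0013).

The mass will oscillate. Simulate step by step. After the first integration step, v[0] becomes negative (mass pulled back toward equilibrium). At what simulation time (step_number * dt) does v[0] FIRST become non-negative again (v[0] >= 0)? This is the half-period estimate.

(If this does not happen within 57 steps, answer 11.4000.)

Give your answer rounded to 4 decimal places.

Answer: 1.8000

Derivation:
Step 0: x=[3.4000] v=[0.0000]
Step 1: x=[3.2400] v=[-0.8000]
Step 2: x=[2.9413] v=[-1.4933]
Step 3: x=[2.5438] v=[-1.9875]
Step 4: x=[2.1005] v=[-2.2167]
Step 5: x=[1.6704] v=[-2.1504]
Step 6: x=[1.3109] v=[-1.7973]
Step 7: x=[1.0700] v=[-1.2046]
Step 8: x=[0.9797] v=[-0.4513]
Step 9: x=[1.0521] v=[0.3622]
First v>=0 after going negative at step 9, time=1.8000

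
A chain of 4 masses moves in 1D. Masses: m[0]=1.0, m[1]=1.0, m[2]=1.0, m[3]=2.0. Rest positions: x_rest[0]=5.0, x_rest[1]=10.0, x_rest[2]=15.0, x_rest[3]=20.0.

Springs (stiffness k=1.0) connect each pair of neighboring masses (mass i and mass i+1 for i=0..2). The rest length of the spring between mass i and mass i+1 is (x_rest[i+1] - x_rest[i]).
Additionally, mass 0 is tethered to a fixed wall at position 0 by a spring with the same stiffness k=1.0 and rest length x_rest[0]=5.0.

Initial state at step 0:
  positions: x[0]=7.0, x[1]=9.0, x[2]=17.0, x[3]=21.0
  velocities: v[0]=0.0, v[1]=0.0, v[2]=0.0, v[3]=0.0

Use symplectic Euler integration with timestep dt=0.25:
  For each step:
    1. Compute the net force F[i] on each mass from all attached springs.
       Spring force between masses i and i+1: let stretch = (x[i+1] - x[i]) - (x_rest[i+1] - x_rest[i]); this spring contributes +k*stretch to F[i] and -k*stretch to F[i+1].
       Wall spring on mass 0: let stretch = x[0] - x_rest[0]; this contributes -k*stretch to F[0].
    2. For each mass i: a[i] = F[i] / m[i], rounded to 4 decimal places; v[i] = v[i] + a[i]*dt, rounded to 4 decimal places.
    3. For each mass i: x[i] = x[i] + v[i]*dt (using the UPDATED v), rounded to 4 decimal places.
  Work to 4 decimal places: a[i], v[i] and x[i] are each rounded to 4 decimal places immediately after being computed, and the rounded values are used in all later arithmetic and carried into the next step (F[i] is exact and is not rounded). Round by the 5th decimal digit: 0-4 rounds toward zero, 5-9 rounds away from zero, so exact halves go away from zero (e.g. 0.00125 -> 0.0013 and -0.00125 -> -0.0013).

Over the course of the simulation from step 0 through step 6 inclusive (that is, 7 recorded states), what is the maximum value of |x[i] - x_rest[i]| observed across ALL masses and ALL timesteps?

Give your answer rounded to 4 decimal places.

Step 0: x=[7.0000 9.0000 17.0000 21.0000] v=[0.0000 0.0000 0.0000 0.0000]
Step 1: x=[6.6875 9.3750 16.7500 21.0313] v=[-1.2500 1.5000 -1.0000 0.1250]
Step 2: x=[6.1250 10.0430 16.3067 21.0850] v=[-2.2500 2.6719 -1.7734 0.2149]
Step 3: x=[5.4246 10.8576 15.7705 21.1457] v=[-2.8018 3.2583 -2.1448 0.2426]
Step 4: x=[4.7247 11.6397 15.2632 21.1946] v=[-2.7997 3.1283 -2.0292 0.1957]
Step 5: x=[4.1617 12.2161 14.9002 21.2144] v=[-2.2521 2.3054 -1.4522 0.0793]
Step 6: x=[3.8420 12.4568 14.7640 21.1932] v=[-1.2789 0.9628 -0.5447 -0.0850]
Max displacement = 2.4568

Answer: 2.4568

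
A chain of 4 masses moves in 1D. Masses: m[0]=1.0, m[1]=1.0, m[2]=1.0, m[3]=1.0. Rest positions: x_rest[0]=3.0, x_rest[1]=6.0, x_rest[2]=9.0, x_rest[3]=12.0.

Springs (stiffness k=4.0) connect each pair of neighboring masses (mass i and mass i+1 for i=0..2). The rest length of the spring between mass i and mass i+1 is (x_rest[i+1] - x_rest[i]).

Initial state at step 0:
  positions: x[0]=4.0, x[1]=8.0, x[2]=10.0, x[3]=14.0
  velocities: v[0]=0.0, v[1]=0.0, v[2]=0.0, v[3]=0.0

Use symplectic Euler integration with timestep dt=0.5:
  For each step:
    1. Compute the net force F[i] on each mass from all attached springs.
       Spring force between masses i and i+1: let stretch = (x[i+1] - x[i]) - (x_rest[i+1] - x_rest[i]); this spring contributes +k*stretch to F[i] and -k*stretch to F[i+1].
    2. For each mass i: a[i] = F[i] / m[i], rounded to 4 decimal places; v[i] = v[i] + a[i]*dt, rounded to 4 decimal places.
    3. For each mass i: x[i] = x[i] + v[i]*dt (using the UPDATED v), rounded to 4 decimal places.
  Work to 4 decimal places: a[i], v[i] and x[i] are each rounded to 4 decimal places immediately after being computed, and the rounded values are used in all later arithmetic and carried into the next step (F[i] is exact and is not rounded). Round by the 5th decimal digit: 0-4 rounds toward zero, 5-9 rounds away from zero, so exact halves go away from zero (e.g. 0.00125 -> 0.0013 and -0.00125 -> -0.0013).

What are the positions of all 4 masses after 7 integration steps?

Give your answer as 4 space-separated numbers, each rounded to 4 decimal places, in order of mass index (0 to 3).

Step 0: x=[4.0000 8.0000 10.0000 14.0000] v=[0.0000 0.0000 0.0000 0.0000]
Step 1: x=[5.0000 6.0000 12.0000 13.0000] v=[2.0000 -4.0000 4.0000 -2.0000]
Step 2: x=[4.0000 9.0000 9.0000 14.0000] v=[-2.0000 6.0000 -6.0000 2.0000]
Step 3: x=[5.0000 7.0000 11.0000 13.0000] v=[2.0000 -4.0000 4.0000 -2.0000]
Step 4: x=[5.0000 7.0000 11.0000 13.0000] v=[0.0000 0.0000 0.0000 0.0000]
Step 5: x=[4.0000 9.0000 9.0000 14.0000] v=[-2.0000 4.0000 -4.0000 2.0000]
Step 6: x=[5.0000 6.0000 12.0000 13.0000] v=[2.0000 -6.0000 6.0000 -2.0000]
Step 7: x=[4.0000 8.0000 10.0000 14.0000] v=[-2.0000 4.0000 -4.0000 2.0000]

Answer: 4.0000 8.0000 10.0000 14.0000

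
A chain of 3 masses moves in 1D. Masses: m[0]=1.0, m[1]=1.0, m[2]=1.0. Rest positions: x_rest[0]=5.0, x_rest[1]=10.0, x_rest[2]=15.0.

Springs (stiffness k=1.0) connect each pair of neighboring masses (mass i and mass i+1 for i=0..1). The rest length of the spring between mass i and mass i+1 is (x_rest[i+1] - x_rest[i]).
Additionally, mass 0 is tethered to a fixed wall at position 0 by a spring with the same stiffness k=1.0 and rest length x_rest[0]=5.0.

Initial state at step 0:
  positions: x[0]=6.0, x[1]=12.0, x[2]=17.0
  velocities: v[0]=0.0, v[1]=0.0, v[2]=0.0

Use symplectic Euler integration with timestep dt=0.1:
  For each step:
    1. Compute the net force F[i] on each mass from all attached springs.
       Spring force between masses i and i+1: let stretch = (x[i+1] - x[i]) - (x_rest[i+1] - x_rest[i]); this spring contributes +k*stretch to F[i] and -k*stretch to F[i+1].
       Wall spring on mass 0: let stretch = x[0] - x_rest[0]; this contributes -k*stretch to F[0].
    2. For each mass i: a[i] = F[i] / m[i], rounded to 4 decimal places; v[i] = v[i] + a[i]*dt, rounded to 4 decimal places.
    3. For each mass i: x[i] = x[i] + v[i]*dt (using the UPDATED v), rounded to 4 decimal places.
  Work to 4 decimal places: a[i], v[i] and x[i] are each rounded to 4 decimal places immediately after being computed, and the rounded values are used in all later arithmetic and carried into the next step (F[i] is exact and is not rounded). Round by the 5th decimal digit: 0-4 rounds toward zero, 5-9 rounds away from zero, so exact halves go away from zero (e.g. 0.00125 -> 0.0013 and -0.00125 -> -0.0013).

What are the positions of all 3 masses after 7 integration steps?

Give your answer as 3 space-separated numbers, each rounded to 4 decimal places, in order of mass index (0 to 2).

Step 0: x=[6.0000 12.0000 17.0000] v=[0.0000 0.0000 0.0000]
Step 1: x=[6.0000 11.9900 17.0000] v=[0.0000 -0.1000 0.0000]
Step 2: x=[5.9999 11.9702 16.9999] v=[-0.0010 -0.1980 -0.0010]
Step 3: x=[5.9995 11.9410 16.9995] v=[-0.0040 -0.2921 -0.0040]
Step 4: x=[5.9985 11.9030 16.9985] v=[-0.0098 -0.3804 -0.0099]
Step 5: x=[5.9966 11.8569 16.9966] v=[-0.0192 -0.4613 -0.0195]
Step 6: x=[5.9933 11.8036 16.9933] v=[-0.0328 -0.5334 -0.0335]
Step 7: x=[5.9882 11.7441 16.9881] v=[-0.0511 -0.5955 -0.0525]

Answer: 5.9882 11.7441 16.9881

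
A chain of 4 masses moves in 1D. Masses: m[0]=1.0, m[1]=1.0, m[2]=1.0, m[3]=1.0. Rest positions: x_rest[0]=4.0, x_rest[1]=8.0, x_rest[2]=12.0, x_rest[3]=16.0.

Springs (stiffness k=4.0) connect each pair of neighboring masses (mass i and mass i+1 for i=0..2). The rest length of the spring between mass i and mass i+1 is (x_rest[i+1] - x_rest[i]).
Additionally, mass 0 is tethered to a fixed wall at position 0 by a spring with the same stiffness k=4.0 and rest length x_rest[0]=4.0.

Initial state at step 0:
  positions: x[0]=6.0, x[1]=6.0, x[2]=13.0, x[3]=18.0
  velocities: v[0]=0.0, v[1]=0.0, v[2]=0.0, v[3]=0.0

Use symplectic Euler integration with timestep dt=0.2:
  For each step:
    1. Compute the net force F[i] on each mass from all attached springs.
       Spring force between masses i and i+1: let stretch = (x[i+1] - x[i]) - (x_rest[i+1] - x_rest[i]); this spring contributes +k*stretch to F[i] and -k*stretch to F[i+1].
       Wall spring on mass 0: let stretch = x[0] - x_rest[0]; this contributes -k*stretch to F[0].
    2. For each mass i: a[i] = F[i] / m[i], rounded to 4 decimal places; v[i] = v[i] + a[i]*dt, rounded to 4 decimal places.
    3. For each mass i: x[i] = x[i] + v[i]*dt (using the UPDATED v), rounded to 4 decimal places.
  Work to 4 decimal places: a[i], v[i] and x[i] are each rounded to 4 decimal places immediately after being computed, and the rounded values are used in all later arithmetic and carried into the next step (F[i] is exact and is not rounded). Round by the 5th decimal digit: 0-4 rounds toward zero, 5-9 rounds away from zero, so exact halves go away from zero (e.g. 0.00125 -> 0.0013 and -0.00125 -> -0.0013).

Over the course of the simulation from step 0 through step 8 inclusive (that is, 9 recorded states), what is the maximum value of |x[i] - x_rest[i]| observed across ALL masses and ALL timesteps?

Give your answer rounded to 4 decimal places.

Answer: 2.6819

Derivation:
Step 0: x=[6.0000 6.0000 13.0000 18.0000] v=[0.0000 0.0000 0.0000 0.0000]
Step 1: x=[5.0400 7.1200 12.6800 17.8400] v=[-4.8000 5.6000 -1.6000 -0.8000]
Step 2: x=[3.6064 8.7968 12.2960 17.4944] v=[-7.1680 8.3840 -1.9200 -1.7280]
Step 3: x=[2.4262 10.2030 12.1839 16.9571] v=[-5.9008 7.0310 -0.5606 -2.6867]
Step 4: x=[2.1021 10.6819 12.5185 16.2960] v=[-1.6203 2.3943 1.6732 -3.3053]
Step 5: x=[2.8145 10.0818 13.1637 15.6705] v=[3.5619 -3.0003 3.2259 -3.1273]
Step 6: x=[4.2393 8.8121 13.7169 15.2840] v=[7.1241 -6.3486 2.7658 -1.9327]
Step 7: x=[5.7175 7.5955 13.7360 15.2867] v=[7.3909 -6.0830 0.0956 0.0136]
Step 8: x=[6.5814 7.0609 13.0208 15.6813] v=[4.3193 -2.6730 -3.5762 1.9730]
Max displacement = 2.6819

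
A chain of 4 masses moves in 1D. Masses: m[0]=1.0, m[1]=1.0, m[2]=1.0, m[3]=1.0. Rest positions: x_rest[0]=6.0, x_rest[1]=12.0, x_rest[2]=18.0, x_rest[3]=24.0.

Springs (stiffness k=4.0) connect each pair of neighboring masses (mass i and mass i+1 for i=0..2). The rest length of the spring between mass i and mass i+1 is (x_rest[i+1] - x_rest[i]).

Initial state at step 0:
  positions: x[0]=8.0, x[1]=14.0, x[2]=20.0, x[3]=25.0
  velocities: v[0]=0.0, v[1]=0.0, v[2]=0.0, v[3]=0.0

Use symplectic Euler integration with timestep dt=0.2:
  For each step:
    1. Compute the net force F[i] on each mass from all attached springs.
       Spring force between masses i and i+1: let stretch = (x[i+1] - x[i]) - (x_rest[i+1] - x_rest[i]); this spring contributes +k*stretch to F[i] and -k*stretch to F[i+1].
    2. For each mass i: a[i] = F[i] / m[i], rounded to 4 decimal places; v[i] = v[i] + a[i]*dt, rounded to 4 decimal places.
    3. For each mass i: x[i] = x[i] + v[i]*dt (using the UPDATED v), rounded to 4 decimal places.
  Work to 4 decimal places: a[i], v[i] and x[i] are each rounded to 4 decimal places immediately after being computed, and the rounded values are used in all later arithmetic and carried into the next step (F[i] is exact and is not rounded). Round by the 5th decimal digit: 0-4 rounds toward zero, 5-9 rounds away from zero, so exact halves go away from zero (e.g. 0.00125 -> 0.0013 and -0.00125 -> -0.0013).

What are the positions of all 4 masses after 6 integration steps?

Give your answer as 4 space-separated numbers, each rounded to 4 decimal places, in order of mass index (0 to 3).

Answer: 7.8046 13.4194 19.6464 26.1297

Derivation:
Step 0: x=[8.0000 14.0000 20.0000 25.0000] v=[0.0000 0.0000 0.0000 0.0000]
Step 1: x=[8.0000 14.0000 19.8400 25.1600] v=[0.0000 0.0000 -0.8000 0.8000]
Step 2: x=[8.0000 13.9744 19.5968 25.4288] v=[0.0000 -0.1280 -1.2160 1.3440]
Step 3: x=[7.9959 13.8925 19.3871 25.7245] v=[-0.0205 -0.4096 -1.0483 1.4784]
Step 4: x=[7.9753 13.7463 19.3123 25.9662] v=[-0.1032 -0.7312 -0.3741 1.2085]
Step 5: x=[7.9180 13.5673 19.4115 26.1033] v=[-0.2864 -0.8952 0.4962 0.6854]
Step 6: x=[7.8046 13.4194 19.6464 26.1297] v=[-0.5670 -0.7393 1.1743 0.1320]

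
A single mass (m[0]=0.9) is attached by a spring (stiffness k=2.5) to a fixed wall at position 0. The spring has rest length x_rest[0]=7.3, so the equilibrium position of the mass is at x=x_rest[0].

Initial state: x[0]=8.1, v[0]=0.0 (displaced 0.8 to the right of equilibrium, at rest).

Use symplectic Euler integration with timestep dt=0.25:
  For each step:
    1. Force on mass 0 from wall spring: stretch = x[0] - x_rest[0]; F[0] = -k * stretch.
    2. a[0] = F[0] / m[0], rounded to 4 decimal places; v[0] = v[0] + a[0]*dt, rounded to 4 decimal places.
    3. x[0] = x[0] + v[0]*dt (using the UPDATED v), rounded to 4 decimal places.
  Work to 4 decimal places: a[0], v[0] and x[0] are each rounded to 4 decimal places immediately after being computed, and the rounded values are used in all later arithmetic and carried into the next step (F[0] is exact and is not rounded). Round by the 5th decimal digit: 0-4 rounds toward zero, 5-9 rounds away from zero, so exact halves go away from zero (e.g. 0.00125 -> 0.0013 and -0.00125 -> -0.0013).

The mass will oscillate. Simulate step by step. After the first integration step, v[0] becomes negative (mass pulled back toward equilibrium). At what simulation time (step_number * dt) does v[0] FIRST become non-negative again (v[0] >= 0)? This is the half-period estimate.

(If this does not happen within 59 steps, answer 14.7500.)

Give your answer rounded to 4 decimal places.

Step 0: x=[8.1000] v=[0.0000]
Step 1: x=[7.9611] v=[-0.5556]
Step 2: x=[7.7074] v=[-1.0147]
Step 3: x=[7.3830] v=[-1.2976]
Step 4: x=[7.0442] v=[-1.3553]
Step 5: x=[6.7498] v=[-1.1777]
Step 6: x=[6.5509] v=[-0.7956]
Step 7: x=[6.4821] v=[-0.2754]
Step 8: x=[6.5553] v=[0.2926]
First v>=0 after going negative at step 8, time=2.0000

Answer: 2.0000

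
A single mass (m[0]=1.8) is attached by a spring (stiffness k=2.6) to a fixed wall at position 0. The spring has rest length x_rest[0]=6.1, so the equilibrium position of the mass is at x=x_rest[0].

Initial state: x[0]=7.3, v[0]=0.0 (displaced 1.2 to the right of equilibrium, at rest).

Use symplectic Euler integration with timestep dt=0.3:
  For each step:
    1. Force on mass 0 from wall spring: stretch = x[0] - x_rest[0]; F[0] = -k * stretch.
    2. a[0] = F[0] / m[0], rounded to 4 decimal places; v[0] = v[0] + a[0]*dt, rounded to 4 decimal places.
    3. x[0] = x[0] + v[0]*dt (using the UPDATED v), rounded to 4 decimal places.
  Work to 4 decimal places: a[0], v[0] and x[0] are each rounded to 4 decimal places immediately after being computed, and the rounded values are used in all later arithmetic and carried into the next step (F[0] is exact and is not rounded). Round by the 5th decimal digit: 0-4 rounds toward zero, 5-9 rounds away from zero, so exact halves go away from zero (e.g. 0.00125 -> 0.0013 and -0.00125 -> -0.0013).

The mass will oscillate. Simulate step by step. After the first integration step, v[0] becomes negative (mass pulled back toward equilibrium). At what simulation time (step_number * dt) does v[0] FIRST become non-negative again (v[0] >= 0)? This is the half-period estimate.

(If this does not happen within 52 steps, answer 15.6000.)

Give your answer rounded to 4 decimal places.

Answer: 2.7000

Derivation:
Step 0: x=[7.3000] v=[0.0000]
Step 1: x=[7.1440] v=[-0.5200]
Step 2: x=[6.8523] v=[-0.9724]
Step 3: x=[6.4628] v=[-1.2984]
Step 4: x=[6.0261] v=[-1.4556]
Step 5: x=[5.5990] v=[-1.4236]
Step 6: x=[5.2371] v=[-1.2065]
Step 7: x=[4.9873] v=[-0.8326]
Step 8: x=[4.8822] v=[-0.3504]
Step 9: x=[4.9354] v=[0.1773]
First v>=0 after going negative at step 9, time=2.7000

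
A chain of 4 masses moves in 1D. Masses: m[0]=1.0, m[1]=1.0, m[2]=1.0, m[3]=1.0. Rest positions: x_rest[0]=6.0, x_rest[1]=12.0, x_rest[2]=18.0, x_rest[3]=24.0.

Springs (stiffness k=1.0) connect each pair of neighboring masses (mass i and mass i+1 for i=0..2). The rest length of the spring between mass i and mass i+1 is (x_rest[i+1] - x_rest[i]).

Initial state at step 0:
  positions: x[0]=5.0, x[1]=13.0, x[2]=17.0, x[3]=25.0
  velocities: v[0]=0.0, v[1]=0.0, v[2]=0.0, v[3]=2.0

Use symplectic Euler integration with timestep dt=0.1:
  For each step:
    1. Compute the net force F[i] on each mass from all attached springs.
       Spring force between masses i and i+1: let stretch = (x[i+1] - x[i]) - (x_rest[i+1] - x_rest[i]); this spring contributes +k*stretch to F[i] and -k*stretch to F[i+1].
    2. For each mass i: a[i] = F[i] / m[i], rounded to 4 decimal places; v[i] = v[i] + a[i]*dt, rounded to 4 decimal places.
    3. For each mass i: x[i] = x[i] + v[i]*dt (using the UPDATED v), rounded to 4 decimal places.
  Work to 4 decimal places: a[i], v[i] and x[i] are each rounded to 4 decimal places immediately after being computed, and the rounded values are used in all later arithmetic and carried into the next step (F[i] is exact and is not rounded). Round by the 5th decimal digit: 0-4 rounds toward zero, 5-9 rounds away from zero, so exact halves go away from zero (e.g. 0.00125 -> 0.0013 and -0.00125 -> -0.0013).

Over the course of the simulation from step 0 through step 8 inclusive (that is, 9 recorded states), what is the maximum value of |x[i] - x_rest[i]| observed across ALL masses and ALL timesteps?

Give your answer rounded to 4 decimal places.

Answer: 1.8389

Derivation:
Step 0: x=[5.0000 13.0000 17.0000 25.0000] v=[0.0000 0.0000 0.0000 2.0000]
Step 1: x=[5.0200 12.9600 17.0400 25.1800] v=[0.2000 -0.4000 0.4000 1.8000]
Step 2: x=[5.0594 12.8814 17.1206 25.3386] v=[0.3940 -0.7860 0.8060 1.5860]
Step 3: x=[5.1170 12.7670 17.2410 25.4750] v=[0.5762 -1.1443 1.2039 1.3642]
Step 4: x=[5.1911 12.6208 17.3990 25.5891] v=[0.7412 -1.4619 1.5799 1.1408]
Step 5: x=[5.2795 12.4481 17.5911 25.6813] v=[0.8842 -1.7271 1.9211 0.9218]
Step 6: x=[5.3796 12.2551 17.8127 25.7526] v=[1.0011 -1.9297 2.2158 0.7128]
Step 7: x=[5.4885 12.0490 18.0581 25.8045] v=[1.0887 -2.0615 2.4540 0.5188]
Step 8: x=[5.6030 11.8373 18.3209 25.8389] v=[1.1448 -2.1166 2.6277 0.3442]
Max displacement = 1.8389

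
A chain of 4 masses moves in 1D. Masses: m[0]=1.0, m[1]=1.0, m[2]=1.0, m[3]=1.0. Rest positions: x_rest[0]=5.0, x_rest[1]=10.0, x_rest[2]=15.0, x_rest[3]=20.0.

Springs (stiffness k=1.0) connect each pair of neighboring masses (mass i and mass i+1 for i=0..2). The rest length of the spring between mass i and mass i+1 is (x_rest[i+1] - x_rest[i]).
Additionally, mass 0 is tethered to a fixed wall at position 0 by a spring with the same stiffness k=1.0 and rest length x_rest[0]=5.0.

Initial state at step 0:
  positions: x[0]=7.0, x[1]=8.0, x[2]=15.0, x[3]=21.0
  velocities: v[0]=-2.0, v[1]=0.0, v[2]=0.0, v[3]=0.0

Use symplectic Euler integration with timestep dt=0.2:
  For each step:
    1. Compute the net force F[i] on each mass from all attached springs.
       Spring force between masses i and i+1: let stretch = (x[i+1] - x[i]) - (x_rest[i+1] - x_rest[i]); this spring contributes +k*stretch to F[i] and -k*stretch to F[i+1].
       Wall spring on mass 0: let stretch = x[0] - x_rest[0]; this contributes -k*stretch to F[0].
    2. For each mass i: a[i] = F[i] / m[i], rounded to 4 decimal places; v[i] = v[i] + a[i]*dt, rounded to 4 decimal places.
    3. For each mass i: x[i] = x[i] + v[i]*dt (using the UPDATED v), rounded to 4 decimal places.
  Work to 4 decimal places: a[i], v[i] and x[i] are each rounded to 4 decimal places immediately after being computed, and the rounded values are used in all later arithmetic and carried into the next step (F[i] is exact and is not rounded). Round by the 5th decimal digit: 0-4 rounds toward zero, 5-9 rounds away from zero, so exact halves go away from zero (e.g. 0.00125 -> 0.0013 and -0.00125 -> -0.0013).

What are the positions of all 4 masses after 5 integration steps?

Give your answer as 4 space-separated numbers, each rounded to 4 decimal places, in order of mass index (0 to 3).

Answer: 2.8890 10.3750 14.7236 20.4114

Derivation:
Step 0: x=[7.0000 8.0000 15.0000 21.0000] v=[-2.0000 0.0000 0.0000 0.0000]
Step 1: x=[6.3600 8.2400 14.9600 20.9600] v=[-3.2000 1.2000 -0.2000 -0.2000]
Step 2: x=[5.5408 8.6736 14.8912 20.8800] v=[-4.0960 2.1680 -0.3440 -0.4000]
Step 3: x=[4.6253 9.2306 14.8132 20.7604] v=[-4.5776 2.7850 -0.3898 -0.5978]
Step 4: x=[3.7090 9.8267 14.7498 20.6030] v=[-4.5816 2.9805 -0.3169 -0.7872]
Step 5: x=[2.8890 10.3750 14.7236 20.4114] v=[-4.0999 2.7416 -0.1309 -0.9578]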